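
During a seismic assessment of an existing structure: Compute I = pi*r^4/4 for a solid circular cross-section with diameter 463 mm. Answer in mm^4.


r = d / 2 = 463 / 2 = 231.5 mm
I = pi * r^4 / 4 = pi * 231.5^4 / 4
= 2255765045.89 mm^4

2255765045.89 mm^4


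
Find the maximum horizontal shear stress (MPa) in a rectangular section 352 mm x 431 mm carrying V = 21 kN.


A = b * h = 352 * 431 = 151712 mm^2
V = 21 kN = 21000.0 N
tau_max = 1.5 * V / A = 1.5 * 21000.0 / 151712
= 0.2076 MPa

0.2076 MPa


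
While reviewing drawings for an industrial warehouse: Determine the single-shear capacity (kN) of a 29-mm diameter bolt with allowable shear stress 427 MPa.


A = pi * d^2 / 4 = pi * 29^2 / 4 = 660.5199 mm^2
V = f_v * A / 1000 = 427 * 660.5199 / 1000
= 282.042 kN

282.042 kN


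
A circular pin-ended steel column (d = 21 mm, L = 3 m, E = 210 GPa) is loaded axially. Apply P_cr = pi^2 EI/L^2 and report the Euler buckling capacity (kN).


I = pi * d^4 / 64 = 9546.56 mm^4
L = 3000.0 mm
P_cr = pi^2 * E * I / L^2
= 9.8696 * 210000.0 * 9546.56 / 3000.0^2
= 2198.49 N = 2.1985 kN

2.1985 kN


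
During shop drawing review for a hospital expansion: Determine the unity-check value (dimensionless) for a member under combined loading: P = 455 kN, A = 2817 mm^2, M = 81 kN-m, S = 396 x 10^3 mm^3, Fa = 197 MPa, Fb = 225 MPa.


f_a = P / A = 455000.0 / 2817 = 161.5193 MPa
f_b = M / S = 81000000.0 / 396000.0 = 204.5455 MPa
Ratio = f_a / Fa + f_b / Fb
= 161.5193 / 197 + 204.5455 / 225
= 1.729 (dimensionless)

1.729 (dimensionless)


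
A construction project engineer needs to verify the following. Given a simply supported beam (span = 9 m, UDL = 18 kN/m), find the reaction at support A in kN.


Total load = w * L = 18 * 9 = 162 kN
By symmetry, each reaction R = total / 2 = 162 / 2 = 81.0 kN

81.0 kN


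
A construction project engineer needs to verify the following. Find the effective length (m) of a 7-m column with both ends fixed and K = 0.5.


L_eff = K * L
= 0.5 * 7
= 3.5 m

3.5 m


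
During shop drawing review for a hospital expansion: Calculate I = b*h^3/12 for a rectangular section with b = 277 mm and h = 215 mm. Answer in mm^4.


I = b * h^3 / 12
= 277 * 215^3 / 12
= 277 * 9938375 / 12
= 229410822.92 mm^4

229410822.92 mm^4


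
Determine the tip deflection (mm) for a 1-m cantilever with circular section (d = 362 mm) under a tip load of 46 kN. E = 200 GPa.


I = pi * d^4 / 64 = pi * 362^4 / 64 = 842954592.04 mm^4
L = 1000.0 mm, P = 46000.0 N, E = 200000.0 MPa
delta = P * L^3 / (3 * E * I)
= 46000.0 * 1000.0^3 / (3 * 200000.0 * 842954592.04)
= 0.0909 mm

0.0909 mm


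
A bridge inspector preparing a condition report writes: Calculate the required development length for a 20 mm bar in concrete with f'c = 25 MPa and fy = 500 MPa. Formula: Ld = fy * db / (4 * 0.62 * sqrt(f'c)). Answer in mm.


Ld = (fy * db) / (4 * 0.62 * sqrt(f'c))
= (500 * 20) / (4 * 0.62 * sqrt(25))
= 10000 / 12.4
= 806.45 mm

806.45 mm


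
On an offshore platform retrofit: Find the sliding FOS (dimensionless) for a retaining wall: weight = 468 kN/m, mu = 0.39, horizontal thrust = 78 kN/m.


Resisting force = mu * W = 0.39 * 468 = 182.52 kN/m
FOS = Resisting / Driving = 182.52 / 78
= 2.34 (dimensionless)

2.34 (dimensionless)


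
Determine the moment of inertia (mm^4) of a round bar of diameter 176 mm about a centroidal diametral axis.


r = d / 2 = 176 / 2 = 88.0 mm
I = pi * r^4 / 4 = pi * 88.0^4 / 4
= 47099963.43 mm^4

47099963.43 mm^4


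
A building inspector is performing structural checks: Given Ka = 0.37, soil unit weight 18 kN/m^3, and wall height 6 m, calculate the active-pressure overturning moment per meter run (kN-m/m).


Pa = 0.5 * Ka * gamma * H^2
= 0.5 * 0.37 * 18 * 6^2
= 119.88 kN/m
Arm = H / 3 = 6 / 3 = 2.0 m
Mo = Pa * arm = Pa * H / 3 = 119.88 * 6 / 3 = 239.76 kN-m/m

239.76 kN-m/m


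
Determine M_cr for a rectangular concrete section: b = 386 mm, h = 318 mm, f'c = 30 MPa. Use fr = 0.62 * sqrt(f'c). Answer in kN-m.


fr = 0.62 * sqrt(30) = 0.62 * 5.4772 = 3.3959 MPa
I = 386 * 318^3 / 12 = 1034397396.0 mm^4
y_t = 159.0 mm
M_cr = fr * I / y_t = 3.3959 * 1034397396.0 / 159.0 N-mm
= 22.0924 kN-m

22.0924 kN-m


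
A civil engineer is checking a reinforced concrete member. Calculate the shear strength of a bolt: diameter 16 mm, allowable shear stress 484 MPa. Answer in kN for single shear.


A = pi * d^2 / 4 = pi * 16^2 / 4 = 201.0619 mm^2
V = f_v * A / 1000 = 484 * 201.0619 / 1000
= 97.314 kN

97.314 kN


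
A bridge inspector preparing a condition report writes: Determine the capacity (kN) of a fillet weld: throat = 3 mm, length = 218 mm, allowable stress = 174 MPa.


Strength = throat * length * allowable stress
= 3 * 218 * 174 N
= 113796 N
= 113.8 kN

113.8 kN


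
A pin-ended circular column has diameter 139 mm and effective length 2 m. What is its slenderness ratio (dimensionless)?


Radius of gyration r = d / 4 = 139 / 4 = 34.75 mm
L_eff = 2000.0 mm
Slenderness ratio = L / r = 2000.0 / 34.75 = 57.55 (dimensionless)

57.55 (dimensionless)


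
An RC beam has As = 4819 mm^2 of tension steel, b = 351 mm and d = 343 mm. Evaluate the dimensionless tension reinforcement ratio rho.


rho = As / (b * d)
= 4819 / (351 * 343)
= 4819 / 120393
= 0.040027 (dimensionless)

0.040027 (dimensionless)


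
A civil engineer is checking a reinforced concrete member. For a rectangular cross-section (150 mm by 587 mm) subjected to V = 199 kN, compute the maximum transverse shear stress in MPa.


A = b * h = 150 * 587 = 88050 mm^2
V = 199 kN = 199000.0 N
tau_max = 1.5 * V / A = 1.5 * 199000.0 / 88050
= 3.3901 MPa

3.3901 MPa


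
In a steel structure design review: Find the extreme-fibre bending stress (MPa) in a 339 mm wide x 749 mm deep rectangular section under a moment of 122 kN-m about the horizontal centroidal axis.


I = b * h^3 / 12 = 339 * 749^3 / 12 = 11870360409.25 mm^4
y = h / 2 = 749 / 2 = 374.5 mm
M = 122 kN-m = 122000000.0 N-mm
sigma = M * y / I = 122000000.0 * 374.5 / 11870360409.25
= 3.85 MPa

3.85 MPa


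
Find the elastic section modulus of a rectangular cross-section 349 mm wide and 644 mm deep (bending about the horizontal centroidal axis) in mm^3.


S = b * h^2 / 6
= 349 * 644^2 / 6
= 349 * 414736 / 6
= 24123810.67 mm^3

24123810.67 mm^3


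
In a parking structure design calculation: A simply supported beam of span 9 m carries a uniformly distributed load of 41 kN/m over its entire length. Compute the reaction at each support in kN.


Total load = w * L = 41 * 9 = 369 kN
By symmetry, each reaction R = total / 2 = 369 / 2 = 184.5 kN

184.5 kN


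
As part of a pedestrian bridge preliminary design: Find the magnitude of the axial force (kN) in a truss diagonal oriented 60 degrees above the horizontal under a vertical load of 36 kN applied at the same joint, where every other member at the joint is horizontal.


At the joint, only the diagonal has a vertical component, so vertical equilibrium gives:
F * sin(60) = 36
F = 36 / sin(60)
= 36 / 0.866025
= 41.57 kN

41.57 kN


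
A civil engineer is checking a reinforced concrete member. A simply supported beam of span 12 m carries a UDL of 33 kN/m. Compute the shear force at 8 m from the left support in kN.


R_A = w * L / 2 = 33 * 12 / 2 = 198.0 kN
V(x) = R_A - w * x = 198.0 - 33 * 8
= -66.0 kN

-66.0 kN


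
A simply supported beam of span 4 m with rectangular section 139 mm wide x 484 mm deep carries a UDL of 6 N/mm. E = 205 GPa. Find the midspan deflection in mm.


I = 139 * 484^3 / 12 = 1313317221.33 mm^4
L = 4000.0 mm, w = 6 N/mm, E = 205000.0 MPa
delta = 5 * w * L^4 / (384 * E * I)
= 5 * 6 * 4000.0^4 / (384 * 205000.0 * 1313317221.33)
= 0.0743 mm

0.0743 mm


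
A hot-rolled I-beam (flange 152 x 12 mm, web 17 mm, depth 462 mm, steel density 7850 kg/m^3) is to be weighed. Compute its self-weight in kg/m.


A_flanges = 2 * 152 * 12 = 3648 mm^2
A_web = (462 - 2 * 12) * 17 = 7446 mm^2
A_total = 3648 + 7446 = 11094 mm^2 = 0.011094 m^2
Weight = rho * A = 7850 * 0.011094 = 87.0879 kg/m

87.0879 kg/m


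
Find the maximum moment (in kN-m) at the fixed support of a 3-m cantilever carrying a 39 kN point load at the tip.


For a cantilever with a point load at the free end:
M_max = P * L = 39 * 3 = 117 kN-m

117 kN-m


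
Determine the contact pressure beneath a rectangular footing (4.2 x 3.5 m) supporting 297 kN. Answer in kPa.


A = 4.2 * 3.5 = 14.7 m^2
q = P / A = 297 / 14.7
= 20.2041 kPa

20.2041 kPa


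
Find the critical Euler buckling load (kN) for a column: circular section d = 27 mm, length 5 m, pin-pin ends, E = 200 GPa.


I = pi * d^4 / 64 = 26087.05 mm^4
L = 5000.0 mm
P_cr = pi^2 * E * I / L^2
= 9.8696 * 200000.0 * 26087.05 / 5000.0^2
= 2059.75 N = 2.0598 kN

2.0598 kN


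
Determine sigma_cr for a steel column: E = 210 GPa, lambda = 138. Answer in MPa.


sigma_cr = pi^2 * E / lambda^2
= 9.8696 * 210000.0 / 138^2
= 9.8696 * 210000.0 / 19044
= 108.8331 MPa

108.8331 MPa


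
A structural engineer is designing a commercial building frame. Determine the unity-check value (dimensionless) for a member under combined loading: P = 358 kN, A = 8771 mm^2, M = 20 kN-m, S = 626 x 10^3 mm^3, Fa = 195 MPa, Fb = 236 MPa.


f_a = P / A = 358000.0 / 8771 = 40.8163 MPa
f_b = M / S = 20000000.0 / 626000.0 = 31.9489 MPa
Ratio = f_a / Fa + f_b / Fb
= 40.8163 / 195 + 31.9489 / 236
= 0.3447 (dimensionless)

0.3447 (dimensionless)


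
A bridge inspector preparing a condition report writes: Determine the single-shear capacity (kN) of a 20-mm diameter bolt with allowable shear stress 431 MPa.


A = pi * d^2 / 4 = pi * 20^2 / 4 = 314.1593 mm^2
V = f_v * A / 1000 = 431 * 314.1593 / 1000
= 135.4026 kN

135.4026 kN


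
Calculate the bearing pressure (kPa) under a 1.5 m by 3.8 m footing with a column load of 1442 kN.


A = 1.5 * 3.8 = 5.7 m^2
q = P / A = 1442 / 5.7
= 252.9825 kPa

252.9825 kPa


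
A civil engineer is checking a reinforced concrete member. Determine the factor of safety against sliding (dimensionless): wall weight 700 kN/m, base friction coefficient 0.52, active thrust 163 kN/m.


Resisting force = mu * W = 0.52 * 700 = 364.0 kN/m
FOS = Resisting / Driving = 364.0 / 163
= 2.2331 (dimensionless)

2.2331 (dimensionless)


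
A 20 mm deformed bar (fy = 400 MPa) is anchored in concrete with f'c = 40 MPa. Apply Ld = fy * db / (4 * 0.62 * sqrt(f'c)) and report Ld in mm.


Ld = (fy * db) / (4 * 0.62 * sqrt(f'c))
= (400 * 20) / (4 * 0.62 * sqrt(40))
= 8000 / 15.6849
= 510.04 mm

510.04 mm


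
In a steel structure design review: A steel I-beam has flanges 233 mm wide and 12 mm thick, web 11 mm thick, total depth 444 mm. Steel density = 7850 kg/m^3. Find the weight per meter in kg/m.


A_flanges = 2 * 233 * 12 = 5592 mm^2
A_web = (444 - 2 * 12) * 11 = 4620 mm^2
A_total = 5592 + 4620 = 10212 mm^2 = 0.010212 m^2
Weight = rho * A = 7850 * 0.010212 = 80.1642 kg/m

80.1642 kg/m


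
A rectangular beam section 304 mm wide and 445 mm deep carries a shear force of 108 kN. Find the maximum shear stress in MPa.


A = b * h = 304 * 445 = 135280 mm^2
V = 108 kN = 108000.0 N
tau_max = 1.5 * V / A = 1.5 * 108000.0 / 135280
= 1.1975 MPa

1.1975 MPa


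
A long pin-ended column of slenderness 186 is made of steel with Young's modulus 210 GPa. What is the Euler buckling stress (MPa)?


sigma_cr = pi^2 * E / lambda^2
= 9.8696 * 210000.0 / 186^2
= 9.8696 * 210000.0 / 34596
= 59.9091 MPa

59.9091 MPa


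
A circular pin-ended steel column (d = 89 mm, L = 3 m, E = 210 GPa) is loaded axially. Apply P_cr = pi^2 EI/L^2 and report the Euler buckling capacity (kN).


I = pi * d^4 / 64 = 3079852.55 mm^4
L = 3000.0 mm
P_cr = pi^2 * E * I / L^2
= 9.8696 * 210000.0 * 3079852.55 / 3000.0^2
= 709261.61 N = 709.2616 kN

709.2616 kN


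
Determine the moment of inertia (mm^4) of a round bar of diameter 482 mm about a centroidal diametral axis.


r = d / 2 = 482 / 2 = 241.0 mm
I = pi * r^4 / 4 = pi * 241.0^4 / 4
= 2649464175.81 mm^4

2649464175.81 mm^4


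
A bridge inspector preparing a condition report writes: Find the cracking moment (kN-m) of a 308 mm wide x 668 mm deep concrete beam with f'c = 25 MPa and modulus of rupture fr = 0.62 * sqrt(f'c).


fr = 0.62 * sqrt(25) = 0.62 * 5.0 = 3.1 MPa
I = 308 * 668^3 / 12 = 7650659221.33 mm^4
y_t = 334.0 mm
M_cr = fr * I / y_t = 3.1 * 7650659221.33 / 334.0 N-mm
= 71.0091 kN-m

71.0091 kN-m


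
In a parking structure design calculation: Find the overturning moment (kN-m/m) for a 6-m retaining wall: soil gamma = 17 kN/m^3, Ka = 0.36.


Pa = 0.5 * Ka * gamma * H^2
= 0.5 * 0.36 * 17 * 6^2
= 110.16 kN/m
Arm = H / 3 = 6 / 3 = 2.0 m
Mo = Pa * arm = Pa * H / 3 = 110.16 * 6 / 3 = 220.32 kN-m/m

220.32 kN-m/m


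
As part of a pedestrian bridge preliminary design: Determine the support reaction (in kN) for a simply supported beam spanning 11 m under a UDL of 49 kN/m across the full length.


Total load = w * L = 49 * 11 = 539 kN
By symmetry, each reaction R = total / 2 = 539 / 2 = 269.5 kN

269.5 kN


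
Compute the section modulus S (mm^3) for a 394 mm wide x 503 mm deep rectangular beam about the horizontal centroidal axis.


S = b * h^2 / 6
= 394 * 503^2 / 6
= 394 * 253009 / 6
= 16614257.67 mm^3

16614257.67 mm^3


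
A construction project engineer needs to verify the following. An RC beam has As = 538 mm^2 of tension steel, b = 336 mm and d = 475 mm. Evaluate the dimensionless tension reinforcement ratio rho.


rho = As / (b * d)
= 538 / (336 * 475)
= 538 / 159600
= 0.003371 (dimensionless)

0.003371 (dimensionless)


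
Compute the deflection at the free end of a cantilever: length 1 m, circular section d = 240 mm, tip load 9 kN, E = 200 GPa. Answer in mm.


I = pi * d^4 / 64 = pi * 240^4 / 64 = 162860163.16 mm^4
L = 1000.0 mm, P = 9000.0 N, E = 200000.0 MPa
delta = P * L^3 / (3 * E * I)
= 9000.0 * 1000.0^3 / (3 * 200000.0 * 162860163.16)
= 0.0921 mm

0.0921 mm


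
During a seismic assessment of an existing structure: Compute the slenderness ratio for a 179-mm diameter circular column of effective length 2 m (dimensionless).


Radius of gyration r = d / 4 = 179 / 4 = 44.75 mm
L_eff = 2000.0 mm
Slenderness ratio = L / r = 2000.0 / 44.75 = 44.69 (dimensionless)

44.69 (dimensionless)


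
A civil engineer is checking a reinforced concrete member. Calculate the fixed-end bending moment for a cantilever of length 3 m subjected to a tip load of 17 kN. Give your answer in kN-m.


For a cantilever with a point load at the free end:
M_max = P * L = 17 * 3 = 51 kN-m

51 kN-m


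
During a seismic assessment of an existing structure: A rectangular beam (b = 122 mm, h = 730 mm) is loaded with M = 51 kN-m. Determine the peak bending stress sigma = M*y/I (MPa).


I = b * h^3 / 12 = 122 * 730^3 / 12 = 3955006166.67 mm^4
y = h / 2 = 730 / 2 = 365.0 mm
M = 51 kN-m = 51000000.0 N-mm
sigma = M * y / I = 51000000.0 * 365.0 / 3955006166.67
= 4.71 MPa

4.71 MPa


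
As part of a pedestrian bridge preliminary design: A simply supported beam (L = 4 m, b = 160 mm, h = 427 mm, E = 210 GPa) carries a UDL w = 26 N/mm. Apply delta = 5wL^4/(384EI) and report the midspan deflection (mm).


I = 160 * 427^3 / 12 = 1038059773.33 mm^4
L = 4000.0 mm, w = 26 N/mm, E = 210000.0 MPa
delta = 5 * w * L^4 / (384 * E * I)
= 5 * 26 * 4000.0^4 / (384 * 210000.0 * 1038059773.33)
= 0.3976 mm

0.3976 mm


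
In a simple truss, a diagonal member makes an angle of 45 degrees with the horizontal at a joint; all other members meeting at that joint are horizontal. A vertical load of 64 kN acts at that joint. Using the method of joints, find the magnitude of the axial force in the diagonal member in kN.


At the joint, only the diagonal has a vertical component, so vertical equilibrium gives:
F * sin(45) = 64
F = 64 / sin(45)
= 64 / 0.707107
= 90.51 kN

90.51 kN


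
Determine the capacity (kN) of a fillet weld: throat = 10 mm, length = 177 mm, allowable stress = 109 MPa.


Strength = throat * length * allowable stress
= 10 * 177 * 109 N
= 192930 N
= 192.93 kN

192.93 kN


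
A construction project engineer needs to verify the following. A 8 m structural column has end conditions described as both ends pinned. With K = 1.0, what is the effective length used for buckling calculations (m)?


L_eff = K * L
= 1.0 * 8
= 8.0 m

8.0 m


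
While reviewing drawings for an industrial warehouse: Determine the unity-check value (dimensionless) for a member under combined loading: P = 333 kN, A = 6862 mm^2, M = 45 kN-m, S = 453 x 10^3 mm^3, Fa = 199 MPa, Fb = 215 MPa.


f_a = P / A = 333000.0 / 6862 = 48.5281 MPa
f_b = M / S = 45000000.0 / 453000.0 = 99.3377 MPa
Ratio = f_a / Fa + f_b / Fb
= 48.5281 / 199 + 99.3377 / 215
= 0.7059 (dimensionless)

0.7059 (dimensionless)


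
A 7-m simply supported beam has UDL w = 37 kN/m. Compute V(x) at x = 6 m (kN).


R_A = w * L / 2 = 37 * 7 / 2 = 129.5 kN
V(x) = R_A - w * x = 129.5 - 37 * 6
= -92.5 kN

-92.5 kN


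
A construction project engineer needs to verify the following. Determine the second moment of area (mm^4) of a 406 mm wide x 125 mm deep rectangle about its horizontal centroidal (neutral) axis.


I = b * h^3 / 12
= 406 * 125^3 / 12
= 406 * 1953125 / 12
= 66080729.17 mm^4

66080729.17 mm^4


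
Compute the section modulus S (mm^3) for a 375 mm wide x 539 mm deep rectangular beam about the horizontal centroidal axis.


S = b * h^2 / 6
= 375 * 539^2 / 6
= 375 * 290521 / 6
= 18157562.5 mm^3

18157562.5 mm^3


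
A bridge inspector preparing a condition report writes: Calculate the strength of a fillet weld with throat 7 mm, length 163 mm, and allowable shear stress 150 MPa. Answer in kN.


Strength = throat * length * allowable stress
= 7 * 163 * 150 N
= 171150 N
= 171.15 kN

171.15 kN


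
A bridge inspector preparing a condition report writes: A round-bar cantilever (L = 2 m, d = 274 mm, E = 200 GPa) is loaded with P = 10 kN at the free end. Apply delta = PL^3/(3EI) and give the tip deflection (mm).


I = pi * d^4 / 64 = pi * 274^4 / 64 = 276676421.54 mm^4
L = 2000.0 mm, P = 10000.0 N, E = 200000.0 MPa
delta = P * L^3 / (3 * E * I)
= 10000.0 * 2000.0^3 / (3 * 200000.0 * 276676421.54)
= 0.4819 mm

0.4819 mm


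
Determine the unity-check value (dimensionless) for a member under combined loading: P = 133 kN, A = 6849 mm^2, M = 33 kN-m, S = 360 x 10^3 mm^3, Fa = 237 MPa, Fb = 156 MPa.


f_a = P / A = 133000.0 / 6849 = 19.4189 MPa
f_b = M / S = 33000000.0 / 360000.0 = 91.6667 MPa
Ratio = f_a / Fa + f_b / Fb
= 19.4189 / 237 + 91.6667 / 156
= 0.6695 (dimensionless)

0.6695 (dimensionless)


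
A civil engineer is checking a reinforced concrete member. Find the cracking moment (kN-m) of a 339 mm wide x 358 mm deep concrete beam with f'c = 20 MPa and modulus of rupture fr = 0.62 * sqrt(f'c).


fr = 0.62 * sqrt(20) = 0.62 * 4.4721 = 2.7727 MPa
I = 339 * 358^3 / 12 = 1296186614.0 mm^4
y_t = 179.0 mm
M_cr = fr * I / y_t = 2.7727 * 1296186614.0 / 179.0 N-mm
= 20.078 kN-m

20.078 kN-m


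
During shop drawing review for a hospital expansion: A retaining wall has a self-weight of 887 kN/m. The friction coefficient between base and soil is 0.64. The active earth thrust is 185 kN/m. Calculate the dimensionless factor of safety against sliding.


Resisting force = mu * W = 0.64 * 887 = 567.68 kN/m
FOS = Resisting / Driving = 567.68 / 185
= 3.0685 (dimensionless)

3.0685 (dimensionless)


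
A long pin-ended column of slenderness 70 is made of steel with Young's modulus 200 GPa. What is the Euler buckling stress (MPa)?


sigma_cr = pi^2 * E / lambda^2
= 9.8696 * 200000.0 / 70^2
= 9.8696 * 200000.0 / 4900
= 402.841 MPa

402.841 MPa


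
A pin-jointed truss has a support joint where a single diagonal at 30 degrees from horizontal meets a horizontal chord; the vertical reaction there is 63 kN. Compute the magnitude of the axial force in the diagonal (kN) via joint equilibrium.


At the joint, only the diagonal has a vertical component, so vertical equilibrium gives:
F * sin(30) = 63
F = 63 / sin(30)
= 63 / 0.5
= 126.0 kN

126.0 kN


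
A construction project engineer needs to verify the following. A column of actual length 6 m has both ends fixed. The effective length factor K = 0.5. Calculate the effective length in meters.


L_eff = K * L
= 0.5 * 6
= 3.0 m

3.0 m


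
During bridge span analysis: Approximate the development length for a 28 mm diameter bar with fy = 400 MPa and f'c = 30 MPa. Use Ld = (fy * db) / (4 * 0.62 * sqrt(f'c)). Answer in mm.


Ld = (fy * db) / (4 * 0.62 * sqrt(f'c))
= (400 * 28) / (4 * 0.62 * sqrt(30))
= 11200 / 13.5835
= 824.53 mm

824.53 mm


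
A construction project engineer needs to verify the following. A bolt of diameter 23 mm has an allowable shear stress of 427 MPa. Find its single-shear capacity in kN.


A = pi * d^2 / 4 = pi * 23^2 / 4 = 415.4756 mm^2
V = f_v * A / 1000 = 427 * 415.4756 / 1000
= 177.4081 kN

177.4081 kN


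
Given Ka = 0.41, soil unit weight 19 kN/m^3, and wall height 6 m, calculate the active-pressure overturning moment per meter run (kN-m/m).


Pa = 0.5 * Ka * gamma * H^2
= 0.5 * 0.41 * 19 * 6^2
= 140.22 kN/m
Arm = H / 3 = 6 / 3 = 2.0 m
Mo = Pa * arm = Pa * H / 3 = 140.22 * 6 / 3 = 280.44 kN-m/m

280.44 kN-m/m


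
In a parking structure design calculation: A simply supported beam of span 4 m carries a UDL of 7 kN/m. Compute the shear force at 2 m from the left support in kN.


R_A = w * L / 2 = 7 * 4 / 2 = 14.0 kN
V(x) = R_A - w * x = 14.0 - 7 * 2
= 0.0 kN

0.0 kN


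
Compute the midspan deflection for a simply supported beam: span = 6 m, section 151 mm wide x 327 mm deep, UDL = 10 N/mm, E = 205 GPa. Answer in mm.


I = 151 * 327^3 / 12 = 439986102.75 mm^4
L = 6000.0 mm, w = 10 N/mm, E = 205000.0 MPa
delta = 5 * w * L^4 / (384 * E * I)
= 5 * 10 * 6000.0^4 / (384 * 205000.0 * 439986102.75)
= 1.8709 mm

1.8709 mm


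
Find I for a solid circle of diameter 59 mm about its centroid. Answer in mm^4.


r = d / 2 = 59 / 2 = 29.5 mm
I = pi * r^4 / 4 = pi * 29.5^4 / 4
= 594809.57 mm^4

594809.57 mm^4


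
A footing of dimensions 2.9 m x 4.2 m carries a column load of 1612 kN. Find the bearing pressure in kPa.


A = 2.9 * 4.2 = 12.18 m^2
q = P / A = 1612 / 12.18
= 132.3481 kPa

132.3481 kPa


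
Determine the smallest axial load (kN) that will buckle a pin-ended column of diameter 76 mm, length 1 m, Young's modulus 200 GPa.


I = pi * d^4 / 64 = 1637661.98 mm^4
L = 1000.0 mm
P_cr = pi^2 * E * I / L^2
= 9.8696 * 200000.0 * 1637661.98 / 1000.0^2
= 3232615.19 N = 3232.6152 kN

3232.6152 kN


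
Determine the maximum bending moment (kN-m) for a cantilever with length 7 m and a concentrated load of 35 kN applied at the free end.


For a cantilever with a point load at the free end:
M_max = P * L = 35 * 7 = 245 kN-m

245 kN-m


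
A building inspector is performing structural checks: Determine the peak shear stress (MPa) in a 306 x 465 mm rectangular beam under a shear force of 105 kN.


A = b * h = 306 * 465 = 142290 mm^2
V = 105 kN = 105000.0 N
tau_max = 1.5 * V / A = 1.5 * 105000.0 / 142290
= 1.1069 MPa

1.1069 MPa


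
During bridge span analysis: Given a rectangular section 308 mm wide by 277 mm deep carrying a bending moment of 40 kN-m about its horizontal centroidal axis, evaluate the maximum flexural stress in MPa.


I = b * h^3 / 12 = 308 * 277^3 / 12 = 545517613.67 mm^4
y = h / 2 = 277 / 2 = 138.5 mm
M = 40 kN-m = 40000000.0 N-mm
sigma = M * y / I = 40000000.0 * 138.5 / 545517613.67
= 10.16 MPa

10.16 MPa


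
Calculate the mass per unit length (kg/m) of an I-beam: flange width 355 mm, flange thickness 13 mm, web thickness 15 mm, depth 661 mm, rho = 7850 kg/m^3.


A_flanges = 2 * 355 * 13 = 9230 mm^2
A_web = (661 - 2 * 13) * 15 = 9525 mm^2
A_total = 9230 + 9525 = 18755 mm^2 = 0.018755 m^2
Weight = rho * A = 7850 * 0.018755 = 147.2268 kg/m

147.2268 kg/m


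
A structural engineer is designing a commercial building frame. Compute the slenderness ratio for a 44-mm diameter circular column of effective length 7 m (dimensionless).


Radius of gyration r = d / 4 = 44 / 4 = 11.0 mm
L_eff = 7000.0 mm
Slenderness ratio = L / r = 7000.0 / 11.0 = 636.36 (dimensionless)

636.36 (dimensionless)


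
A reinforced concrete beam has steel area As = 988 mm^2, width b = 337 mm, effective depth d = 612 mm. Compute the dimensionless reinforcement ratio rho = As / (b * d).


rho = As / (b * d)
= 988 / (337 * 612)
= 988 / 206244
= 0.00479 (dimensionless)

0.00479 (dimensionless)


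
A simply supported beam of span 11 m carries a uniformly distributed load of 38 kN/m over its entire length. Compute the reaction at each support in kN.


Total load = w * L = 38 * 11 = 418 kN
By symmetry, each reaction R = total / 2 = 418 / 2 = 209.0 kN

209.0 kN


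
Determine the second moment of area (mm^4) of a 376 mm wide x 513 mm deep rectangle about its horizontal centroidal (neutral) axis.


I = b * h^3 / 12
= 376 * 513^3 / 12
= 376 * 135005697 / 12
= 4230178506.0 mm^4

4230178506.0 mm^4


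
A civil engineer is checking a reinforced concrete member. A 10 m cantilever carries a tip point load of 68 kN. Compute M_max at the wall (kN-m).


For a cantilever with a point load at the free end:
M_max = P * L = 68 * 10 = 680 kN-m

680 kN-m


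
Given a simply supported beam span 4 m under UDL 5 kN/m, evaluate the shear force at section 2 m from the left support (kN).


R_A = w * L / 2 = 5 * 4 / 2 = 10.0 kN
V(x) = R_A - w * x = 10.0 - 5 * 2
= 0.0 kN

0.0 kN


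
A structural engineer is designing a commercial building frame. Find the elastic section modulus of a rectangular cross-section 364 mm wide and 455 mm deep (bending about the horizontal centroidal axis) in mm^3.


S = b * h^2 / 6
= 364 * 455^2 / 6
= 364 * 207025 / 6
= 12559516.67 mm^3

12559516.67 mm^3


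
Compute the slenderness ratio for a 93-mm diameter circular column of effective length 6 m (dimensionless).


Radius of gyration r = d / 4 = 93 / 4 = 23.25 mm
L_eff = 6000.0 mm
Slenderness ratio = L / r = 6000.0 / 23.25 = 258.06 (dimensionless)

258.06 (dimensionless)


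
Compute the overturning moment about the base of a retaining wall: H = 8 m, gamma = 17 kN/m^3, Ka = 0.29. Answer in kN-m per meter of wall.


Pa = 0.5 * Ka * gamma * H^2
= 0.5 * 0.29 * 17 * 8^2
= 157.76 kN/m
Arm = H / 3 = 8 / 3 = 2.6667 m
Mo = Pa * arm = Pa * H / 3 = 157.76 * 8 / 3 = 420.6933 kN-m/m

420.6933 kN-m/m


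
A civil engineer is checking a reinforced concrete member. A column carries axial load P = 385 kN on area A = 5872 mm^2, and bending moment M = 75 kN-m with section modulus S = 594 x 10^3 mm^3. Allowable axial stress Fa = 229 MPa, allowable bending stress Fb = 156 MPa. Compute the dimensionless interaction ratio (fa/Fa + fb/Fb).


f_a = P / A = 385000.0 / 5872 = 65.5654 MPa
f_b = M / S = 75000000.0 / 594000.0 = 126.2626 MPa
Ratio = f_a / Fa + f_b / Fb
= 65.5654 / 229 + 126.2626 / 156
= 1.0957 (dimensionless)

1.0957 (dimensionless)


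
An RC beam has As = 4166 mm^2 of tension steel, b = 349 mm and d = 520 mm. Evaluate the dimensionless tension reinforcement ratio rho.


rho = As / (b * d)
= 4166 / (349 * 520)
= 4166 / 181480
= 0.022956 (dimensionless)

0.022956 (dimensionless)


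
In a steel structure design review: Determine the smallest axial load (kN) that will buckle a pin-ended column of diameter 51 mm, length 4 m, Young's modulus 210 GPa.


I = pi * d^4 / 64 = 332086.03 mm^4
L = 4000.0 mm
P_cr = pi^2 * E * I / L^2
= 9.8696 * 210000.0 * 332086.03 / 4000.0^2
= 43017.95 N = 43.0179 kN

43.0179 kN


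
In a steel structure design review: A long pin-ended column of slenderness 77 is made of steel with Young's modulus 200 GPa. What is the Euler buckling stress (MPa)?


sigma_cr = pi^2 * E / lambda^2
= 9.8696 * 200000.0 / 77^2
= 9.8696 * 200000.0 / 5929
= 332.9264 MPa

332.9264 MPa


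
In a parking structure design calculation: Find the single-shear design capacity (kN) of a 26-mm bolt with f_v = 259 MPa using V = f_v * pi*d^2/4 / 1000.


A = pi * d^2 / 4 = pi * 26^2 / 4 = 530.9292 mm^2
V = f_v * A / 1000 = 259 * 530.9292 / 1000
= 137.5107 kN

137.5107 kN


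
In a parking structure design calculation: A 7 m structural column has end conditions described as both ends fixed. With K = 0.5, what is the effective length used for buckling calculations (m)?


L_eff = K * L
= 0.5 * 7
= 3.5 m

3.5 m


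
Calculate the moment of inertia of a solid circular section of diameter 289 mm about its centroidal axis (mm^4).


r = d / 2 = 289 / 2 = 144.5 mm
I = pi * r^4 / 4 = pi * 144.5^4 / 4
= 342421692.65 mm^4

342421692.65 mm^4


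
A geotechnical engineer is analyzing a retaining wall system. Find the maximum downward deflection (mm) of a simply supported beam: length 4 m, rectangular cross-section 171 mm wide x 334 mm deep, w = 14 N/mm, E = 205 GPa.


I = 171 * 334^3 / 12 = 530950782.0 mm^4
L = 4000.0 mm, w = 14 N/mm, E = 205000.0 MPa
delta = 5 * w * L^4 / (384 * E * I)
= 5 * 14 * 4000.0^4 / (384 * 205000.0 * 530950782.0)
= 0.4287 mm

0.4287 mm


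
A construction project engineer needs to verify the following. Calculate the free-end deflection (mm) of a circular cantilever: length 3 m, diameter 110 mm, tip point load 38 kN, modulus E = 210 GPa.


I = pi * d^4 / 64 = pi * 110^4 / 64 = 7186884.07 mm^4
L = 3000.0 mm, P = 38000.0 N, E = 210000.0 MPa
delta = P * L^3 / (3 * E * I)
= 38000.0 * 3000.0^3 / (3 * 210000.0 * 7186884.07)
= 226.6033 mm

226.6033 mm


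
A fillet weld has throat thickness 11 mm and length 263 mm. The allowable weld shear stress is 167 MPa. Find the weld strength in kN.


Strength = throat * length * allowable stress
= 11 * 263 * 167 N
= 483131 N
= 483.13 kN

483.13 kN


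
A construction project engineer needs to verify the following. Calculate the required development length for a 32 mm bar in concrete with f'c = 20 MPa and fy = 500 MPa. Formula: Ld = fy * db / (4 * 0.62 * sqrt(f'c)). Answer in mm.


Ld = (fy * db) / (4 * 0.62 * sqrt(f'c))
= (500 * 32) / (4 * 0.62 * sqrt(20))
= 16000 / 11.0909
= 1442.62 mm

1442.62 mm


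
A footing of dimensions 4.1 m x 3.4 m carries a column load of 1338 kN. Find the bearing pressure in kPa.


A = 4.1 * 3.4 = 13.94 m^2
q = P / A = 1338 / 13.94
= 95.9828 kPa

95.9828 kPa


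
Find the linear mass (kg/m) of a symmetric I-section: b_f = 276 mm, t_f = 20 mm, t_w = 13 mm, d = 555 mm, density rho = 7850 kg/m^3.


A_flanges = 2 * 276 * 20 = 11040 mm^2
A_web = (555 - 2 * 20) * 13 = 6695 mm^2
A_total = 11040 + 6695 = 17735 mm^2 = 0.017735 m^2
Weight = rho * A = 7850 * 0.017735 = 139.2198 kg/m

139.2198 kg/m


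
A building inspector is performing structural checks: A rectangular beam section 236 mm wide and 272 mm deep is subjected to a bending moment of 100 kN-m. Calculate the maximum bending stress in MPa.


I = b * h^3 / 12 = 236 * 272^3 / 12 = 395765077.33 mm^4
y = h / 2 = 272 / 2 = 136.0 mm
M = 100 kN-m = 100000000.0 N-mm
sigma = M * y / I = 100000000.0 * 136.0 / 395765077.33
= 34.36 MPa

34.36 MPa


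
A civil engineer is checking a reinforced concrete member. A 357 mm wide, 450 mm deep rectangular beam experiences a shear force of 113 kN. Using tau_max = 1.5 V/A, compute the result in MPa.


A = b * h = 357 * 450 = 160650 mm^2
V = 113 kN = 113000.0 N
tau_max = 1.5 * V / A = 1.5 * 113000.0 / 160650
= 1.0551 MPa

1.0551 MPa


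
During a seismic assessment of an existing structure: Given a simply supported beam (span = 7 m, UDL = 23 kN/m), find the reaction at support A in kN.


Total load = w * L = 23 * 7 = 161 kN
By symmetry, each reaction R = total / 2 = 161 / 2 = 80.5 kN

80.5 kN


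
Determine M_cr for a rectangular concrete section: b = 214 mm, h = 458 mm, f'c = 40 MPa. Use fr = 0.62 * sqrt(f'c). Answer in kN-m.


fr = 0.62 * sqrt(40) = 0.62 * 6.3246 = 3.9212 MPa
I = 214 * 458^3 / 12 = 1713282430.67 mm^4
y_t = 229.0 mm
M_cr = fr * I / y_t = 3.9212 * 1713282430.67 / 229.0 N-mm
= 29.337 kN-m

29.337 kN-m


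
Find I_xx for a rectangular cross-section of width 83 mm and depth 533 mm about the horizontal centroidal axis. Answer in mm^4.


I = b * h^3 / 12
= 83 * 533^3 / 12
= 83 * 151419437 / 12
= 1047317772.58 mm^4

1047317772.58 mm^4


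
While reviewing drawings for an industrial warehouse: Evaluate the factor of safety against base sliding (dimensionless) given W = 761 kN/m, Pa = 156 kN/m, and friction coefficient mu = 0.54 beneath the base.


Resisting force = mu * W = 0.54 * 761 = 410.94 kN/m
FOS = Resisting / Driving = 410.94 / 156
= 2.6342 (dimensionless)

2.6342 (dimensionless)


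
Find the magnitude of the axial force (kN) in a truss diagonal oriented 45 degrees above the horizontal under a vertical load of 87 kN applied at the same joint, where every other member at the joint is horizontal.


At the joint, only the diagonal has a vertical component, so vertical equilibrium gives:
F * sin(45) = 87
F = 87 / sin(45)
= 87 / 0.707107
= 123.04 kN

123.04 kN


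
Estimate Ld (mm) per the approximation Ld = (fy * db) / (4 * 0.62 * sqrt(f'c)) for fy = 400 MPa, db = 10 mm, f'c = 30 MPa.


Ld = (fy * db) / (4 * 0.62 * sqrt(f'c))
= (400 * 10) / (4 * 0.62 * sqrt(30))
= 4000 / 13.5835
= 294.47 mm

294.47 mm


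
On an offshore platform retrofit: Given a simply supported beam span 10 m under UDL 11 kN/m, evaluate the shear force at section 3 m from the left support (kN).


R_A = w * L / 2 = 11 * 10 / 2 = 55.0 kN
V(x) = R_A - w * x = 55.0 - 11 * 3
= 22.0 kN

22.0 kN


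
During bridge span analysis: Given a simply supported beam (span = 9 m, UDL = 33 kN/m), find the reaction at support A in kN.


Total load = w * L = 33 * 9 = 297 kN
By symmetry, each reaction R = total / 2 = 297 / 2 = 148.5 kN

148.5 kN


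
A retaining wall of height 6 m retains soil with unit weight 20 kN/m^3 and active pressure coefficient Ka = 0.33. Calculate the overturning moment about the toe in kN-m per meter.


Pa = 0.5 * Ka * gamma * H^2
= 0.5 * 0.33 * 20 * 6^2
= 118.8 kN/m
Arm = H / 3 = 6 / 3 = 2.0 m
Mo = Pa * arm = Pa * H / 3 = 118.8 * 6 / 3 = 237.6 kN-m/m

237.6 kN-m/m


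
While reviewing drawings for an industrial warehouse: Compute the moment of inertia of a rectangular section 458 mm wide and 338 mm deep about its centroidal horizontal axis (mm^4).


I = b * h^3 / 12
= 458 * 338^3 / 12
= 458 * 38614472 / 12
= 1473785681.33 mm^4

1473785681.33 mm^4


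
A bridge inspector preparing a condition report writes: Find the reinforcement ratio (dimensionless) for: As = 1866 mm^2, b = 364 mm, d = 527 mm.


rho = As / (b * d)
= 1866 / (364 * 527)
= 1866 / 191828
= 0.009727 (dimensionless)

0.009727 (dimensionless)


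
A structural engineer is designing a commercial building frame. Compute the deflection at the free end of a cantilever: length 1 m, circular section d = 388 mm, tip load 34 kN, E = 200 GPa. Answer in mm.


I = pi * d^4 / 64 = pi * 388^4 / 64 = 1112491755.27 mm^4
L = 1000.0 mm, P = 34000.0 N, E = 200000.0 MPa
delta = P * L^3 / (3 * E * I)
= 34000.0 * 1000.0^3 / (3 * 200000.0 * 1112491755.27)
= 0.0509 mm

0.0509 mm


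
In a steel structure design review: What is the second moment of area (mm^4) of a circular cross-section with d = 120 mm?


r = d / 2 = 120 / 2 = 60.0 mm
I = pi * r^4 / 4 = pi * 60.0^4 / 4
= 10178760.2 mm^4

10178760.2 mm^4


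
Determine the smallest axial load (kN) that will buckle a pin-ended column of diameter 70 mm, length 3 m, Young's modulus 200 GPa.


I = pi * d^4 / 64 = 1178588.12 mm^4
L = 3000.0 mm
P_cr = pi^2 * E * I / L^2
= 9.8696 * 200000.0 * 1178588.12 / 3000.0^2
= 258493.3 N = 258.4933 kN

258.4933 kN


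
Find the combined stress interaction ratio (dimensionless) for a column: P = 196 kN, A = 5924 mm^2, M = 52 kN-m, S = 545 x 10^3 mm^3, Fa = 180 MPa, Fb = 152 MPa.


f_a = P / A = 196000.0 / 5924 = 33.0858 MPa
f_b = M / S = 52000000.0 / 545000.0 = 95.4128 MPa
Ratio = f_a / Fa + f_b / Fb
= 33.0858 / 180 + 95.4128 / 152
= 0.8115 (dimensionless)

0.8115 (dimensionless)


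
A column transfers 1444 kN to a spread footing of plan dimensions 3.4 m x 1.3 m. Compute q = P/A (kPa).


A = 3.4 * 1.3 = 4.42 m^2
q = P / A = 1444 / 4.42
= 326.6968 kPa

326.6968 kPa


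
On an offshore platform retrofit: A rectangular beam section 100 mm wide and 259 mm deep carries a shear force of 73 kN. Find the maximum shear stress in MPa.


A = b * h = 100 * 259 = 25900 mm^2
V = 73 kN = 73000.0 N
tau_max = 1.5 * V / A = 1.5 * 73000.0 / 25900
= 4.2278 MPa

4.2278 MPa


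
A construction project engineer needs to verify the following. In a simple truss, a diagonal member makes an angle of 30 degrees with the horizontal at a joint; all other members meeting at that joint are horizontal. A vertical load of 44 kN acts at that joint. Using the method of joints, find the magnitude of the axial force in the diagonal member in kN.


At the joint, only the diagonal has a vertical component, so vertical equilibrium gives:
F * sin(30) = 44
F = 44 / sin(30)
= 44 / 0.5
= 88.0 kN

88.0 kN


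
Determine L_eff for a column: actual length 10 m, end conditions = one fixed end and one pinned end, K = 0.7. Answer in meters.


L_eff = K * L
= 0.7 * 10
= 7.0 m

7.0 m


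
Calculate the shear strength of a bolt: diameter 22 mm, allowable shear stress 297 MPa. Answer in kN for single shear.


A = pi * d^2 / 4 = pi * 22^2 / 4 = 380.1327 mm^2
V = f_v * A / 1000 = 297 * 380.1327 / 1000
= 112.8994 kN

112.8994 kN


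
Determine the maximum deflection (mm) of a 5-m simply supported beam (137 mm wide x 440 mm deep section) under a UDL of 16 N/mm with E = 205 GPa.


I = 137 * 440^3 / 12 = 972517333.33 mm^4
L = 5000.0 mm, w = 16 N/mm, E = 205000.0 MPa
delta = 5 * w * L^4 / (384 * E * I)
= 5 * 16 * 5000.0^4 / (384 * 205000.0 * 972517333.33)
= 0.6531 mm

0.6531 mm


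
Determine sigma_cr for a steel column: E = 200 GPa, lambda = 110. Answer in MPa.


sigma_cr = pi^2 * E / lambda^2
= 9.8696 * 200000.0 / 110^2
= 9.8696 * 200000.0 / 12100
= 163.134 MPa

163.134 MPa


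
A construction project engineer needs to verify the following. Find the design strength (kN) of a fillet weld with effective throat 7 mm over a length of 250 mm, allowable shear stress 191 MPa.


Strength = throat * length * allowable stress
= 7 * 250 * 191 N
= 334250 N
= 334.25 kN

334.25 kN


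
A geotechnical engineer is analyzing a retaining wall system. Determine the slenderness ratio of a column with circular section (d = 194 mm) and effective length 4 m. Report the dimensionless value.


Radius of gyration r = d / 4 = 194 / 4 = 48.5 mm
L_eff = 4000.0 mm
Slenderness ratio = L / r = 4000.0 / 48.5 = 82.47 (dimensionless)

82.47 (dimensionless)


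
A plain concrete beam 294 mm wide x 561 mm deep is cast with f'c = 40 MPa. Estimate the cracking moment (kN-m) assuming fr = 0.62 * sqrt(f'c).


fr = 0.62 * sqrt(40) = 0.62 * 6.3246 = 3.9212 MPa
I = 294 * 561^3 / 12 = 4325682784.5 mm^4
y_t = 280.5 mm
M_cr = fr * I / y_t = 3.9212 * 4325682784.5 / 280.5 N-mm
= 60.4705 kN-m

60.4705 kN-m


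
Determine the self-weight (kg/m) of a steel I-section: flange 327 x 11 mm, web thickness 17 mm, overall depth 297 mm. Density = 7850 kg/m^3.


A_flanges = 2 * 327 * 11 = 7194 mm^2
A_web = (297 - 2 * 11) * 17 = 4675 mm^2
A_total = 7194 + 4675 = 11869 mm^2 = 0.011869 m^2
Weight = rho * A = 7850 * 0.011869 = 93.1716 kg/m

93.1716 kg/m


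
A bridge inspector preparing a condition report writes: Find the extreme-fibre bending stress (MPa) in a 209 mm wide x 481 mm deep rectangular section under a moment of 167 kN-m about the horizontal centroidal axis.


I = b * h^3 / 12 = 209 * 481^3 / 12 = 1938207497.42 mm^4
y = h / 2 = 481 / 2 = 240.5 mm
M = 167 kN-m = 167000000.0 N-mm
sigma = M * y / I = 167000000.0 * 240.5 / 1938207497.42
= 20.72 MPa

20.72 MPa


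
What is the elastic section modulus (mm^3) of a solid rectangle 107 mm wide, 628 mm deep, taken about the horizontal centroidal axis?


S = b * h^2 / 6
= 107 * 628^2 / 6
= 107 * 394384 / 6
= 7033181.33 mm^3

7033181.33 mm^3
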